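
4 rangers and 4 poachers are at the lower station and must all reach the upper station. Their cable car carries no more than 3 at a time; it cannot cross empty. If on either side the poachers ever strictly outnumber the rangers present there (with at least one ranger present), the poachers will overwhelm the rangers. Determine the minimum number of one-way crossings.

9

Counting alone: each trip to the upper station takes at most 3 across and each return brings at least 1 back, so after t trips out (and t−1 returns) at most 3t − (t−1) of the 8 are across; that first reaches 8 at t = 4, so at least 7 crossings are needed.
The safety rule pushes this higher. Following every safe sequence of crossings, the most of the 8 that can be at the upper station as the cable car arrives there on crossing 7 is 7 — never all 8.
So no plan with fewer than 9 crossings exists, and this one achieves 9:
1. 2 poachers → the upper station.  (the lower station: 4R 2P; the upper station: 0R 2P)
2. 1 poacher ← the lower station.  (the lower station: 4R 3P; the upper station: 0R 1P)
3. 3 poachers → the upper station.  (the lower station: 4R 0P; the upper station: 0R 4P)
4. 1 poacher ← the lower station.  (the lower station: 4R 1P; the upper station: 0R 3P)
5. 3 rangers → the upper station.  (the lower station: 1R 1P; the upper station: 3R 3P)
6. 1 ranger and 1 poacher ← the lower station.  (the lower station: 2R 2P; the upper station: 2R 2P)
7. 2 rangers → the upper station.  (the lower station: 0R 2P; the upper station: 4R 2P)
8. 1 poacher ← the lower station.  (the lower station: 0R 3P; the upper station: 4R 1P)
9. 3 poachers → the upper station.  (the lower station: 0R 0P; the upper station: 4R 4P)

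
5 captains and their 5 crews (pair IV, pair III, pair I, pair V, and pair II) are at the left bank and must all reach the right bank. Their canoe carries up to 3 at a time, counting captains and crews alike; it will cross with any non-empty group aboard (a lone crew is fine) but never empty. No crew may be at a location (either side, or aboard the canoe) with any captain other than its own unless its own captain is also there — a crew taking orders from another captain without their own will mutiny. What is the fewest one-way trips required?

11

Counting alone: each trip to the right bank takes at most 3 across and each return brings at least 1 back, so after t trips out (and t−1 returns) at most 3t − (t−1) of the 10 are across; that first reaches 10 at t = 5, so at least 9 crossings are needed.
The safety rule pushes this higher. Following every safe sequence of crossings, the most of the 10 that can be at the right bank as the canoe arrives there on crossing 9 is 9 — never all 10.
So no plan with fewer than 11 crossings exists, and this one achieves 11:
1. captain IV and crew IV cross → the right bank.
2. captain IV crosses ← the left bank.
3. crew I, crew III, and crew V cross → the right bank.
4. crew IV crosses ← the left bank.
5. captain I, captain III, and captain V cross → the right bank.
6. captain III and crew III cross ← the left bank.
7. captain II, captain III, and captain IV cross → the right bank.
8. crew I crosses ← the left bank.
9. crew III and crew IV cross → the right bank.
10. crew IV crosses ← the left bank.
11. crew I, crew II, and crew IV cross → the right bank.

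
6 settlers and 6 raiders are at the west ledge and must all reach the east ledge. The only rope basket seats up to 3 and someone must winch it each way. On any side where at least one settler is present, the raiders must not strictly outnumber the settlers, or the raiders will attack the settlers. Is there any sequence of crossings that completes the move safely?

No

Following every safe sequence of crossings from the start, the most of the 12 that can be at the east ledge as the rope basket arrives there on crossings 1, 3, 5 is 3, 5, 6 respectively; the best ever achieved is 6 of 12.
From crossing 7 on, no configuration arises that was not already reachable earlier: only 17 distinct safe configurations (who is on which side, and where the rope basket is) can ever be reached, none of them has everyone across, and every continuation just revisits them. They are: 0 settlers + 0 raiders across (rope basket back at the start); 0 settlers + 1 raider across (rope basket there); 0 settlers + 1 raider across (rope basket back at the start); 0 settlers + 2 raiders across (rope basket there); 0 settlers + 2 raiders across (rope basket back at the start); 0 settlers + 3 raiders across (rope basket there); 0 settlers + 3 raiders across (rope basket back at the start); 0 settlers + 4 raiders across (rope basket there); 0 settlers + 4 raiders across (rope basket back at the start); 0 settlers + 5 raiders across (rope basket there); 0 settlers + 5 raiders across (rope basket back at the start); 0 settlers + 6 raiders across (rope basket there); 1 settler + 1 raider across (rope basket there); 1 settler + 1 raider across (rope basket back at the start); 2 settlers + 2 raiders across (rope basket there); 2 settlers + 2 raiders across (rope basket back at the start); 3 settlers + 3 raiders across (rope basket there). So no valid plan exists.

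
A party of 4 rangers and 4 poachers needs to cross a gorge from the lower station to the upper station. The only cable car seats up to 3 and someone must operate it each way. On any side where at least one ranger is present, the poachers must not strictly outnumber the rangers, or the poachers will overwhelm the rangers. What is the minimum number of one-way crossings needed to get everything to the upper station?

9

Counting alone: each trip to the upper station takes at most 3 across and each return brings at least 1 back, so after t trips out (and t−1 returns) at most 3t − (t−1) of the 8 are across; that first reaches 8 at t = 4, so at least 7 crossings are needed.
The safety rule pushes this higher. Following every safe sequence of crossings, the most of the 8 that can be at the upper station as the cable car arrives there on crossing 7 is 7 — never all 8.
So no plan with fewer than 9 crossings exists, and this one achieves 9:
1. 2 poachers → the upper station.  (the lower station: 4R 2P; the upper station: 0R 2P)
2. 1 poacher ← the lower station.  (the lower station: 4R 3P; the upper station: 0R 1P)
3. 3 poachers → the upper station.  (the lower station: 4R 0P; the upper station: 0R 4P)
4. 1 poacher ← the lower station.  (the lower station: 4R 1P; the upper station: 0R 3P)
5. 3 rangers → the upper station.  (the lower station: 1R 1P; the upper station: 3R 3P)
6. 1 ranger and 1 poacher ← the lower station.  (the lower station: 2R 2P; the upper station: 2R 2P)
7. 2 rangers → the upper station.  (the lower station: 0R 2P; the upper station: 4R 2P)
8. 1 poacher ← the lower station.  (the lower station: 0R 3P; the upper station: 4R 1P)
9. 3 poachers → the upper station.  (the lower station: 0R 0P; the upper station: 4R 4P)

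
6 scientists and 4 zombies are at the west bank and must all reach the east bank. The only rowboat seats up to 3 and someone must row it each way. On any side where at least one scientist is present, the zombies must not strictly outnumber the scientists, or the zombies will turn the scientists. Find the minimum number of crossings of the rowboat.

9

Counting alone: each trip to the east bank takes at most 3 across and each return brings at least 1 back, so after t trips out (and t−1 returns) at most 3t − (t−1) of the 10 are across; that first reaches 10 at t = 5, so at least 9 crossings are needed.
The plan below uses exactly 9 crossings, so it is optimal:
1. 2 zombies → the east bank.  (the west bank: 6S 2Z; the east bank: 0S 2Z)
2. 1 zombie ← the west bank.  (the west bank: 6S 3Z; the east bank: 0S 1Z)
3. 3 zombies → the east bank.  (the west bank: 6S 0Z; the east bank: 0S 4Z)
4. 1 zombie ← the west bank.  (the west bank: 6S 1Z; the east bank: 0S 3Z)
5. 3 scientists → the east bank.  (the west bank: 3S 1Z; the east bank: 3S 3Z)
6. 1 zombie ← the west bank.  (the west bank: 3S 2Z; the east bank: 3S 2Z)
7. 1 scientist and 2 zombies → the east bank.  (the west bank: 2S 0Z; the east bank: 4S 4Z)
8. 1 zombie ← the west bank.  (the west bank: 2S 1Z; the east bank: 4S 3Z)
9. 2 scientists and 1 zombie → the east bank.  (the west bank: 0S 0Z; the east bank: 6S 4Z)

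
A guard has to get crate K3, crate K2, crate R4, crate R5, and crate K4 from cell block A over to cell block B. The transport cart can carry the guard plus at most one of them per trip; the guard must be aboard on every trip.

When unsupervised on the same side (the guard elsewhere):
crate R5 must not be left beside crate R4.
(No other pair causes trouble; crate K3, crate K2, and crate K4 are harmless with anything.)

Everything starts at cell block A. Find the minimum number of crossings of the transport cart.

Counting alone: the guard can take at most 1 across per trip to cell block B, so moving all 5 needs at least 5 loaded trips out, with a return between consecutive ones — at least 9 crossings.
The plan below uses exactly 9 crossings, so it is optimal:
1. Guard goes to cell block B with crate R4.
2. Guard goes back to cell block A alone.
3. Guard goes to cell block B with crate K3.
4. Guard goes back to cell block A alone.
5. Guard goes to cell block B with crate K2.
6. Guard goes back to cell block A alone.
7. Guard goes to cell block B with crate K4.
8. Guard goes back to cell block A alone.
9. Guard goes to cell block B with crate R5.

9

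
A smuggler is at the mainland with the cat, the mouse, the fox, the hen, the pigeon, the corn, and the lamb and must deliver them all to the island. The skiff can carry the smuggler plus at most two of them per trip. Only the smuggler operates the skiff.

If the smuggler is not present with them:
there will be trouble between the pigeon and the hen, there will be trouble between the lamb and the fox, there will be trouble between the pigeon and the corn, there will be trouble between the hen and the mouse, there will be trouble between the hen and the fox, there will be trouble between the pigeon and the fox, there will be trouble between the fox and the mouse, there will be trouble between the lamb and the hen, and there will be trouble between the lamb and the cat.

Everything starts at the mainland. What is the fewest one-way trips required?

Whatever the first load, the items left behind include a forbidden pair without the smuggler. No opening move is safe, so no plan exists.

impossible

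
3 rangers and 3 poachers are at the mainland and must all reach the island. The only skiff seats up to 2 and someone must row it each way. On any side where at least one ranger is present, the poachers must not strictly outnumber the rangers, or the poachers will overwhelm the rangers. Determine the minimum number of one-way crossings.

11

Counting alone: each trip to the island takes at most 2 across and each return brings at least 1 back, so after t trips out (and t−1 returns) at most 2t − (t−1) of the 6 are across; that first reaches 6 at t = 5, so at least 9 crossings are needed.
The safety rule pushes this higher. Following every safe sequence of crossings, the most of the 6 that can be at the island as the skiff arrives there on crossing 9 is 5 — never all 6.
So no plan with fewer than 11 crossings exists, and this one achieves 11:
1. 2 poachers → the island.  (the mainland: 3R 1P; the island: 0R 2P)
2. 1 poacher ← the mainland.  (the mainland: 3R 2P; the island: 0R 1P)
3. 2 poachers → the island.  (the mainland: 3R 0P; the island: 0R 3P)
4. 1 poacher ← the mainland.  (the mainland: 3R 1P; the island: 0R 2P)
5. 2 rangers → the island.  (the mainland: 1R 1P; the island: 2R 2P)
6. 1 ranger and 1 poacher ← the mainland.  (the mainland: 2R 2P; the island: 1R 1P)
7. 2 rangers → the island.  (the mainland: 0R 2P; the island: 3R 1P)
8. 1 poacher ← the mainland.  (the mainland: 0R 3P; the island: 3R 0P)
9. 2 poachers → the island.  (the mainland: 0R 1P; the island: 3R 2P)
10. 1 poacher ← the mainland.  (the mainland: 0R 2P; the island: 3R 1P)
11. 2 poachers → the island.  (the mainland: 0R 0P; the island: 3R 3P)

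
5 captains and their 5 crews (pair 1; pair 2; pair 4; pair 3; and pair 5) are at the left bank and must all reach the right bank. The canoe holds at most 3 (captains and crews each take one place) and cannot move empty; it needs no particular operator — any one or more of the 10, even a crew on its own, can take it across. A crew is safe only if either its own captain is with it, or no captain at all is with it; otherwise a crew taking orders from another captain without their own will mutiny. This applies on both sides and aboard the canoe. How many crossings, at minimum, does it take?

Counting alone: each trip to the right bank takes at most 3 across and each return brings at least 1 back, so after t trips out (and t−1 returns) at most 3t − (t−1) of the 10 are across; that first reaches 10 at t = 5, so at least 9 crossings are needed.
The safety rule pushes this higher. Following every safe sequence of crossings, the most of the 10 that can be at the right bank as the canoe arrives there on crossing 9 is 9 — never all 10.
So no plan with fewer than 11 crossings exists, and this one achieves 11:
1. captain 1 and crew 1 cross → the right bank.
2. captain 1 crosses ← the left bank.
3. crew 2, crew 3, and crew 4 cross → the right bank.
4. crew 1 crosses ← the left bank.
5. captain 2, captain 3, and captain 4 cross → the right bank.
6. captain 2 and crew 2 cross ← the left bank.
7. captain 1, captain 2, and captain 5 cross → the right bank.
8. crew 4 crosses ← the left bank.
9. crew 1 and crew 2 cross → the right bank.
10. crew 1 crosses ← the left bank.
11. crew 1, crew 4, and crew 5 cross → the right bank.

11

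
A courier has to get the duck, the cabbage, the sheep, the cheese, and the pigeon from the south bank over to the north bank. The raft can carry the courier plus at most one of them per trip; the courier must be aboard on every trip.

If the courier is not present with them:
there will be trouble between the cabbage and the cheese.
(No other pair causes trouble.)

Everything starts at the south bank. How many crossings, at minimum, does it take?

Counting alone: the courier can take at most 1 across per trip to the north bank, so moving all 5 needs at least 5 loaded trips out, with a return between consecutive ones — at least 9 crossings.
The plan below uses exactly 9 crossings, so it is optimal:
1. Courier goes to the north bank with the cabbage.
2. Courier goes back to the south bank alone.
3. Courier goes to the north bank with the duck.
4. Courier goes back to the south bank alone.
5. Courier goes to the north bank with the sheep.
6. Courier goes back to the south bank alone.
7. Courier goes to the north bank with the pigeon.
8. Courier goes back to the south bank alone.
9. Courier goes to the north bank with the cheese.

9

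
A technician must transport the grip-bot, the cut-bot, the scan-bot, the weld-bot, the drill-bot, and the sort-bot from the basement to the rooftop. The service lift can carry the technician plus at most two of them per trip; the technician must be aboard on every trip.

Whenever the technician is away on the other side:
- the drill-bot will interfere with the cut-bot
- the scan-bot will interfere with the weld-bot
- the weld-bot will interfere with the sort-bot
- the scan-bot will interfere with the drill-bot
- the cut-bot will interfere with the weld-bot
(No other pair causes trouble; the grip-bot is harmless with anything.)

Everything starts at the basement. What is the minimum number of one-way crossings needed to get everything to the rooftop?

Counting alone: the technician can take at most 2 across per trip to the rooftop, so moving all 6 needs at least 3 loaded trips out, with a return between consecutive ones — at least 5 crossings.
The safety rule pushes this higher. Following every safe sequence of crossings, the most of the 6 that can be at the rooftop as the service lift arrives there on crossing 5 is 5 — never all 6.
So no plan with fewer than 7 crossings exists, and this one achieves 7:
1. Technician goes to the rooftop with the drill-bot and the weld-bot.  [the basement: the cut-bot, the grip-bot, the scan-bot, the sort-bot | the rooftop: the drill-bot, the weld-bot]
2. Technician goes back to the basement alone.  [the basement: the cut-bot, the grip-bot, the scan-bot, the sort-bot | the rooftop: the drill-bot, the weld-bot]
3. Technician goes to the rooftop with the cut-bot and the grip-bot.  [the basement: the scan-bot, the sort-bot | the rooftop: the cut-bot, the drill-bot, the grip-bot, the weld-bot]
4. Technician goes back to the basement with the drill-bot and the weld-bot.  [the basement: the drill-bot, the scan-bot, the sort-bot, the weld-bot | the rooftop: the cut-bot, the grip-bot]
5. Technician goes to the rooftop with the scan-bot and the sort-bot.  [the basement: the drill-bot, the weld-bot | the rooftop: the cut-bot, the grip-bot, the scan-bot, the sort-bot]
6. Technician goes back to the basement alone.  [the basement: the drill-bot, the weld-bot | the rooftop: the cut-bot, the grip-bot, the scan-bot, the sort-bot]
7. Technician goes to the rooftop with the drill-bot and the weld-bot.  [the basement: — | the rooftop: the cut-bot, the drill-bot, the grip-bot, the scan-bot, the sort-bot, the weld-bot]

7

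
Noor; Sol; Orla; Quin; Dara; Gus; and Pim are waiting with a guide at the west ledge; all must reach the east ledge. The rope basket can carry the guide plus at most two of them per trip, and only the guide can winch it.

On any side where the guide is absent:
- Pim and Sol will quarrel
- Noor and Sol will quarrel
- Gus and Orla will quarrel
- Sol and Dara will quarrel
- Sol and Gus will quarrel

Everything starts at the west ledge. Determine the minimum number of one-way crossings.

Counting alone: the guide can take at most 2 across per trip to the east ledge, so moving all 7 needs at least 4 loaded trips out, with a return between consecutive ones — at least 7 crossings.
The safety rule pushes this higher. Following every safe sequence of crossings, the most of the 7 that can be at the east ledge as the rope basket arrives there on crossing 7 is 6 — never all 7.
So no plan with fewer than 9 crossings exists, and this one achieves 9:
1. Guide goes to the east ledge with Orla and Sol.  [the west ledge: Dara, Gus, Noor, Pim, Quin | the east ledge: Orla, Sol]
2. Guide goes back to the west ledge alone.  [the west ledge: Dara, Gus, Noor, Pim, Quin | the east ledge: Orla, Sol]
3. Guide goes to the east ledge with Quin.  [the west ledge: Dara, Gus, Noor, Pim | the east ledge: Orla, Quin, Sol]
4. Guide goes back to the west ledge alone.  [the west ledge: Dara, Gus, Noor, Pim | the east ledge: Orla, Quin, Sol]
5. Guide goes to the east ledge with Dara and Noor.  [the west ledge: Gus, Pim | the east ledge: Dara, Noor, Orla, Quin, Sol]
6. Guide goes back to the west ledge with Sol.  [the west ledge: Gus, Pim, Sol | the east ledge: Dara, Noor, Orla, Quin]
7. Guide goes to the east ledge with Pim and Sol.  [the west ledge: Gus | the east ledge: Dara, Noor, Orla, Pim, Quin, Sol]
8. Guide goes back to the west ledge with Sol.  [the west ledge: Gus, Sol | the east ledge: Dara, Noor, Orla, Pim, Quin]
9. Guide goes to the east ledge with Gus and Sol.  [the west ledge: — | the east ledge: Dara, Gus, Noor, Orla, Pim, Quin, Sol]

9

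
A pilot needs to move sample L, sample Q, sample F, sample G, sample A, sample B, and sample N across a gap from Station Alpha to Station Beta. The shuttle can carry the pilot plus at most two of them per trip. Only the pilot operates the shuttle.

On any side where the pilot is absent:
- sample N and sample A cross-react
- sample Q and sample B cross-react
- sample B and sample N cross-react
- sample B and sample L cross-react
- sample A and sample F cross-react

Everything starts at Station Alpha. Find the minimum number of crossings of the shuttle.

Counting alone: the pilot can take at most 2 across per trip to Station Beta, so moving all 7 needs at least 4 loaded trips out, with a return between consecutive ones — at least 7 crossings.
The safety rule pushes this higher. Following every safe sequence of crossings, the most of the 7 that can be at Station Beta as the shuttle arrives there on crossing 7 is 6 — never all 7.
So no plan with fewer than 9 crossings exists, and this one achieves 9:
1. Pilot goes to Station Beta with sample A and sample B.
2. Pilot goes back to Station Alpha alone.
3. Pilot goes to Station Beta with sample L.
4. Pilot goes back to Station Alpha with sample B.
5. Pilot goes to Station Beta with sample N and sample Q.
6. Pilot goes back to Station Alpha with sample A.
7. Pilot goes to Station Beta with sample F and sample G.
8. Pilot goes back to Station Alpha alone.
9. Pilot goes to Station Beta with sample A and sample B.

9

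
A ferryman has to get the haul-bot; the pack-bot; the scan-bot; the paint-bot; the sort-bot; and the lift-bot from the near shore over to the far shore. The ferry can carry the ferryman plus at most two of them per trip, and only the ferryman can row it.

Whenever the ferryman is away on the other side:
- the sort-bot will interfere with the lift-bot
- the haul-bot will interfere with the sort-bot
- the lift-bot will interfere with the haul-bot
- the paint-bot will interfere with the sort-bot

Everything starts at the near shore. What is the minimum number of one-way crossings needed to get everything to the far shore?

9

Counting alone: the ferryman can take at most 2 across per trip to the far shore, so moving all 6 needs at least 3 loaded trips out, with a return between consecutive ones — at least 5 crossings.
The safety rule pushes this higher. Following every safe sequence of crossings, the most of the 6 that can be at the far shore as the ferry arrives there on crossings 5, 7 is 4, 5 respectively — never all 6.
So no plan with fewer than 9 crossings exists, and this one achieves 9:
1. Ferryman goes to the far shore with the haul-bot and the sort-bot.  [the near shore: the lift-bot, the pack-bot, the paint-bot, the scan-bot | the far shore: the haul-bot, the sort-bot]
2. Ferryman goes back to the near shore with the haul-bot.  [the near shore: the haul-bot, the lift-bot, the pack-bot, the paint-bot, the scan-bot | the far shore: the sort-bot]
3. Ferryman goes to the far shore with the haul-bot and the pack-bot.  [the near shore: the lift-bot, the paint-bot, the scan-bot | the far shore: the haul-bot, the pack-bot, the sort-bot]
4. Ferryman goes back to the near shore with the haul-bot.  [the near shore: the haul-bot, the lift-bot, the paint-bot, the scan-bot | the far shore: the pack-bot, the sort-bot]
5. Ferryman goes to the far shore with the haul-bot and the scan-bot.  [the near shore: the lift-bot, the paint-bot | the far shore: the haul-bot, the pack-bot, the scan-bot, the sort-bot]
6. Ferryman goes back to the near shore with the haul-bot.  [the near shore: the haul-bot, the lift-bot, the paint-bot | the far shore: the pack-bot, the scan-bot, the sort-bot]
7. Ferryman goes to the far shore with the haul-bot and the paint-bot.  [the near shore: the lift-bot | the far shore: the haul-bot, the pack-bot, the paint-bot, the scan-bot, the sort-bot]
8. Ferryman goes back to the near shore with the sort-bot.  [the near shore: the lift-bot, the sort-bot | the far shore: the haul-bot, the pack-bot, the paint-bot, the scan-bot]
9. Ferryman goes to the far shore with the lift-bot and the sort-bot.  [the near shore: — | the far shore: the haul-bot, the lift-bot, the pack-bot, the paint-bot, the scan-bot, the sort-bot]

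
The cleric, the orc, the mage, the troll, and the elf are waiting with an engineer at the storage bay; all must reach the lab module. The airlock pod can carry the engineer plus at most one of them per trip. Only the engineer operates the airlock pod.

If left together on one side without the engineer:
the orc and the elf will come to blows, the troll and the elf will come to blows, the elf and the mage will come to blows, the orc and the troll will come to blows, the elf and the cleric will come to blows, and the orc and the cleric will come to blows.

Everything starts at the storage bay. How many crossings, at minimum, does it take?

impossible

Whatever the first load, the items left behind include a forbidden pair without the engineer. No opening move is safe, so no plan exists.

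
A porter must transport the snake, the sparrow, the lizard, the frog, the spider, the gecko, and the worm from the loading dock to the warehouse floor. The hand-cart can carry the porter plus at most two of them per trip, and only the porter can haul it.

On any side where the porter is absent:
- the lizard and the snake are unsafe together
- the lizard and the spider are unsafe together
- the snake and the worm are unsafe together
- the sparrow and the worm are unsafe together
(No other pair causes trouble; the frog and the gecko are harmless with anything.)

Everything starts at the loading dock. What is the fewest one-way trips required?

Counting alone: the porter can take at most 2 across per trip to the warehouse floor, so moving all 7 needs at least 4 loaded trips out, with a return between consecutive ones — at least 7 crossings.
The safety rule pushes this higher. Following every safe sequence of crossings, the most of the 7 that can be at the warehouse floor as the hand-cart arrives there on crossing 7 is 6 — never all 7.
So no plan with fewer than 9 crossings exists, and this one achieves 9:
1. Porter goes to the warehouse floor with the lizard and the worm.
2. Porter goes back to the loading dock alone.
3. Porter goes to the warehouse floor with the snake.
4. Porter goes back to the loading dock with the lizard and the worm.
5. Porter goes to the warehouse floor with the sparrow and the spider.
6. Porter goes back to the loading dock alone.
7. Porter goes to the warehouse floor with the frog and the gecko.
8. Porter goes back to the loading dock alone.
9. Porter goes to the warehouse floor with the lizard and the worm.

9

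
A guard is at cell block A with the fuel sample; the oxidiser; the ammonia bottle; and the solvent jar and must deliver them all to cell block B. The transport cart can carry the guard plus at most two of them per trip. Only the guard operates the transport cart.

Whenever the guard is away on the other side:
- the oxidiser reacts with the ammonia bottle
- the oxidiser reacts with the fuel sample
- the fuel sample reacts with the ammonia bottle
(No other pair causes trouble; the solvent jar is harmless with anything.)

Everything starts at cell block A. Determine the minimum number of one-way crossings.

Counting alone: the guard can take at most 2 across per trip to cell block B, so moving all 4 needs at least 2 loaded trips out, with a return between consecutive ones — at least 3 crossings.
The safety rule pushes this higher. Following every safe sequence of crossings, the most of the 4 that can be at cell block B as the transport cart arrives there on crossing 3 is 3 — never all 4.
So no plan with fewer than 5 crossings exists, and this one achieves 5:
1. Guard goes to cell block B with the fuel sample and the oxidiser.  [cell block A: the ammonia bottle, the solvent jar | cell block B: the fuel sample, the oxidiser]
2. Guard goes back to cell block A with the fuel sample.  [cell block A: the ammonia bottle, the fuel sample, the solvent jar | cell block B: the oxidiser]
3. Guard goes to cell block B with the fuel sample and the solvent jar.  [cell block A: the ammonia bottle | cell block B: the fuel sample, the oxidiser, the solvent jar]
4. Guard goes back to cell block A with the fuel sample.  [cell block A: the ammonia bottle, the fuel sample | cell block B: the oxidiser, the solvent jar]
5. Guard goes to cell block B with the ammonia bottle and the fuel sample.  [cell block A: — | cell block B: the ammonia bottle, the fuel sample, the oxidiser, the solvent jar]

5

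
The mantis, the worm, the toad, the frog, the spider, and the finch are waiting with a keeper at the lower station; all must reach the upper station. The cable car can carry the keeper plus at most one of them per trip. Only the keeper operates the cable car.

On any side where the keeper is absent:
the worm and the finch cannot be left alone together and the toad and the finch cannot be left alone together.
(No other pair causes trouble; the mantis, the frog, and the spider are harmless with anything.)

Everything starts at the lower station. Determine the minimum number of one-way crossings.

Counting alone: the keeper can take at most 1 across per trip to the upper station, so moving all 6 needs at least 6 loaded trips out, with a return between consecutive ones — at least 11 crossings.
The safety rule pushes this higher. Following every safe sequence of crossings, the most of the 6 that can be at the upper station as the cable car arrives there on crossing 11 is 5 — never all 6.
So no plan with fewer than 13 crossings exists, and this one achieves 13:
1. Keeper goes to the upper station with the finch.  [the lower station: the frog, the mantis, the spider, the toad, the worm | the upper station: the finch]
2. Keeper goes back to the lower station alone.  [the lower station: the frog, the mantis, the spider, the toad, the worm | the upper station: the finch]
3. Keeper goes to the upper station with the mantis.  [the lower station: the frog, the spider, the toad, the worm | the upper station: the finch, the mantis]
4. Keeper goes back to the lower station alone.  [the lower station: the frog, the spider, the toad, the worm | the upper station: the finch, the mantis]
5. Keeper goes to the upper station with the worm.  [the lower station: the frog, the spider, the toad | the upper station: the finch, the mantis, the worm]
6. Keeper goes back to the lower station with the finch.  [the lower station: the finch, the frog, the spider, the toad | the upper station: the mantis, the worm]
7. Keeper goes to the upper station with the toad.  [the lower station: the finch, the frog, the spider | the upper station: the mantis, the toad, the worm]
8. Keeper goes back to the lower station alone.  [the lower station: the finch, the frog, the spider | the upper station: the mantis, the toad, the worm]
9. Keeper goes to the upper station with the frog.  [the lower station: the finch, the spider | the upper station: the frog, the mantis, the toad, the worm]
10. Keeper goes back to the lower station alone.  [the lower station: the finch, the spider | the upper station: the frog, the mantis, the toad, the worm]
11. Keeper goes to the upper station with the spider.  [the lower station: the finch | the upper station: the frog, the mantis, the spider, the toad, the worm]
12. Keeper goes back to the lower station alone.  [the lower station: the finch | the upper station: the frog, the mantis, the spider, the toad, the worm]
13. Keeper goes to the upper station with the finch.  [the lower station: — | the upper station: the finch, the frog, the mantis, the spider, the toad, the worm]

13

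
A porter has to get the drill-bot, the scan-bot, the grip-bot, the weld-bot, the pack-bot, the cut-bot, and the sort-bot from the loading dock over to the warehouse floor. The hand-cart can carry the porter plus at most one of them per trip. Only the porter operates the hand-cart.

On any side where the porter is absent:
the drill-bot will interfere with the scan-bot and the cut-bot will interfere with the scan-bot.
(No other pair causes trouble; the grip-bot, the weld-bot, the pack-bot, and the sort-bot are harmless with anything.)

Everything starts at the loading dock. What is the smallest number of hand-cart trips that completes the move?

15

Counting alone: the porter can take at most 1 across per trip to the warehouse floor, so moving all 7 needs at least 7 loaded trips out, with a return between consecutive ones — at least 13 crossings.
The safety rule pushes this higher. Following every safe sequence of crossings, the most of the 7 that can be at the warehouse floor as the hand-cart arrives there on crossing 13 is 6 — never all 7.
So no plan with fewer than 15 crossings exists, and this one achieves 15:
1. Porter goes to the warehouse floor with the scan-bot.
2. Porter goes back to the loading dock alone.
3. Porter goes to the warehouse floor with the drill-bot.
4. Porter goes back to the loading dock with the scan-bot.
5. Porter goes to the warehouse floor with the cut-bot.
6. Porter goes back to the loading dock alone.
7. Porter goes to the warehouse floor with the grip-bot.
8. Porter goes back to the loading dock alone.
9. Porter goes to the warehouse floor with the weld-bot.
10. Porter goes back to the loading dock alone.
11. Porter goes to the warehouse floor with the pack-bot.
12. Porter goes back to the loading dock alone.
13. Porter goes to the warehouse floor with the sort-bot.
14. Porter goes back to the loading dock alone.
15. Porter goes to the warehouse floor with the scan-bot.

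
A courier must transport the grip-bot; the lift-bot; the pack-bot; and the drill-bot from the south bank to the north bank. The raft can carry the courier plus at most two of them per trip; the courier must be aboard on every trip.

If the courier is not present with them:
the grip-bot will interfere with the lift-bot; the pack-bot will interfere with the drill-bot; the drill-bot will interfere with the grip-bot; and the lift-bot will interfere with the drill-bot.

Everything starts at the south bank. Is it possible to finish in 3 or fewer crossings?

Counting alone: the courier can take at most 2 across per trip to the north bank, so moving all 4 needs at least 2 loaded trips out, with a return between consecutive ones — at least 3 crossings.
The safety rule pushes this higher. Following every safe sequence of crossings, the most of the 4 that can be at the north bank as the raft arrives there on crossing 3 is 3 — never all 4.
So the move cannot be finished within 3 crossings. (The shortest complete plan takes 5:)
1. Courier goes to the north bank with the drill-bot and the grip-bot.
2. Courier goes back to the south bank with the grip-bot.
3. Courier goes to the north bank with the grip-bot and the pack-bot.
4. Courier goes back to the south bank with the drill-bot.
5. Courier goes to the north bank with the drill-bot and the lift-bot.

No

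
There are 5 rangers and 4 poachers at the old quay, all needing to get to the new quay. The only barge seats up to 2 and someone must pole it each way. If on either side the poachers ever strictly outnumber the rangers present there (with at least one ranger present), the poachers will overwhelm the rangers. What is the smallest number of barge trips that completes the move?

15

Counting alone: each trip to the new quay takes at most 2 across and each return brings at least 1 back, so after t trips out (and t−1 returns) at most 2t − (t−1) of the 9 are across; that first reaches 9 at t = 8, so at least 15 crossings are needed.
The plan below uses exactly 15 crossings, so it is optimal:
1. 2 poachers → the new quay.  (the old quay: 5R 2P; the new quay: 0R 2P)
2. 1 poacher ← the old quay.  (the old quay: 5R 3P; the new quay: 0R 1P)
3. 2 poachers → the new quay.  (the old quay: 5R 1P; the new quay: 0R 3P)
4. 1 poacher ← the old quay.  (the old quay: 5R 2P; the new quay: 0R 2P)
5. 2 rangers → the new quay.  (the old quay: 3R 2P; the new quay: 2R 2P)
6. 1 poacher ← the old quay.  (the old quay: 3R 3P; the new quay: 2R 1P)
7. 1 ranger and 1 poacher → the new quay.  (the old quay: 2R 2P; the new quay: 3R 2P)
8. 1 ranger ← the old quay.  (the old quay: 3R 2P; the new quay: 2R 2P)
9. 1 ranger and 1 poacher → the new quay.  (the old quay: 2R 1P; the new quay: 3R 3P)
10. 1 poacher ← the old quay.  (the old quay: 2R 2P; the new quay: 3R 2P)
11. 1 ranger and 1 poacher → the new quay.  (the old quay: 1R 1P; the new quay: 4R 3P)
12. 1 ranger ← the old quay.  (the old quay: 2R 1P; the new quay: 3R 3P)
13. 1 ranger and 1 poacher → the new quay.  (the old quay: 1R 0P; the new quay: 4R 4P)
14. 1 poacher ← the old quay.  (the old quay: 1R 1P; the new quay: 4R 3P)
15. 1 ranger and 1 poacher → the new quay.  (the old quay: 0R 0P; the new quay: 5R 4P)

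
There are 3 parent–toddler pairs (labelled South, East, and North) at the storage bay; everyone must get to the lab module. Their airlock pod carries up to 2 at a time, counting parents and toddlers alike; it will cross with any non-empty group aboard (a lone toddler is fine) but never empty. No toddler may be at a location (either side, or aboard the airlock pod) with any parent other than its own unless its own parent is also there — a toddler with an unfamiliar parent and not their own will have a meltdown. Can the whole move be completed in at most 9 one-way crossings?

Counting alone: each trip to the lab module takes at most 2 across and each return brings at least 1 back, so after t trips out (and t−1 returns) at most 2t − (t−1) of the 6 are across; that first reaches 6 at t = 5, so at least 9 crossings are needed.
The safety rule pushes this higher. Following every safe sequence of crossings, the most of the 6 that can be at the lab module as the airlock pod arrives there on crossing 9 is 5 — never all 6.
So the move cannot be finished within 9 crossings. (The shortest complete plan takes 11:)
1. parent South and toddler South cross → the lab module.
2. parent South crosses ← the storage bay.
3. toddler East and toddler North cross → the lab module.
4. toddler South crosses ← the storage bay.
5. parent East and parent North cross → the lab module.
6. parent East and toddler East cross ← the storage bay.
7. parent East and parent South cross → the lab module.
8. toddler North crosses ← the storage bay.
9. toddler East and toddler South cross → the lab module.
10. parent North crosses ← the storage bay.
11. parent North and toddler North cross → the lab module.

No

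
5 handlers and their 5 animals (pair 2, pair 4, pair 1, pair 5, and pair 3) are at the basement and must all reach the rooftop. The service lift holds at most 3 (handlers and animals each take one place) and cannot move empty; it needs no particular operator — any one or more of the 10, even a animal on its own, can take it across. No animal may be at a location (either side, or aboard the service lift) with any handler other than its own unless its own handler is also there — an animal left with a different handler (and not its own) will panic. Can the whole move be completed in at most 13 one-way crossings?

Yes — this plan uses 11 crossings (≤ 13):
1. animal 2 and handler 2 cross → the rooftop.
2. handler 2 crosses ← the basement.
3. animal 1, animal 4, and animal 5 cross → the rooftop.
4. animal 2 crosses ← the basement.
5. handler 1, handler 4, and handler 5 cross → the rooftop.
6. animal 4 and handler 4 cross ← the basement.
7. handler 2, handler 3, and handler 4 cross → the rooftop.
8. animal 1 crosses ← the basement.
9. animal 2 and animal 4 cross → the rooftop.
10. animal 2 crosses ← the basement.
11. animal 1, animal 2, and animal 3 cross → the rooftop.

Yes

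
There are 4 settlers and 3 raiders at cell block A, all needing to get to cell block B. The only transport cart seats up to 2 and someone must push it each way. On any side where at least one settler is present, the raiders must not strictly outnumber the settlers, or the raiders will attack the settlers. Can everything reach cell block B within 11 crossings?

Yes — this plan uses 11 crossings (≤ 11):
1. 2 raiders → cell block B.  (cell block A: 4S 1R; cell block B: 0S 2R)
2. 1 raider ← cell block A.  (cell block A: 4S 2R; cell block B: 0S 1R)
3. 2 raiders → cell block B.  (cell block A: 4S 0R; cell block B: 0S 3R)
4. 1 raider ← cell block A.  (cell block A: 4S 1R; cell block B: 0S 2R)
5. 2 settlers → cell block B.  (cell block A: 2S 1R; cell block B: 2S 2R)
6. 1 raider ← cell block A.  (cell block A: 2S 2R; cell block B: 2S 1R)
7. 1 settler and 1 raider → cell block B.  (cell block A: 1S 1R; cell block B: 3S 2R)
8. 1 settler ← cell block A.  (cell block A: 2S 1R; cell block B: 2S 2R)
9. 1 settler and 1 raider → cell block B.  (cell block A: 1S 0R; cell block B: 3S 3R)
10. 1 raider ← cell block A.  (cell block A: 1S 1R; cell block B: 3S 2R)
11. 1 settler and 1 raider → cell block B.  (cell block A: 0S 0R; cell block B: 4S 3R)

Yes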